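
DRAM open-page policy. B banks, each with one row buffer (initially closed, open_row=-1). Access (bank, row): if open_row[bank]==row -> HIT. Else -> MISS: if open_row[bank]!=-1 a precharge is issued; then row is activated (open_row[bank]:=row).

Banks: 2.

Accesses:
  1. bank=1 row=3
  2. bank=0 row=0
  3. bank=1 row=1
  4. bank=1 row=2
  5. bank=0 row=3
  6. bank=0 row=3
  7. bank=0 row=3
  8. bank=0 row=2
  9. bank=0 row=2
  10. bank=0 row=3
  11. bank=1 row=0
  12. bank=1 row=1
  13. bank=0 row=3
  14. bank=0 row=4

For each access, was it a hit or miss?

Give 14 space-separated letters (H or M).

Acc 1: bank1 row3 -> MISS (open row3); precharges=0
Acc 2: bank0 row0 -> MISS (open row0); precharges=0
Acc 3: bank1 row1 -> MISS (open row1); precharges=1
Acc 4: bank1 row2 -> MISS (open row2); precharges=2
Acc 5: bank0 row3 -> MISS (open row3); precharges=3
Acc 6: bank0 row3 -> HIT
Acc 7: bank0 row3 -> HIT
Acc 8: bank0 row2 -> MISS (open row2); precharges=4
Acc 9: bank0 row2 -> HIT
Acc 10: bank0 row3 -> MISS (open row3); precharges=5
Acc 11: bank1 row0 -> MISS (open row0); precharges=6
Acc 12: bank1 row1 -> MISS (open row1); precharges=7
Acc 13: bank0 row3 -> HIT
Acc 14: bank0 row4 -> MISS (open row4); precharges=8

Answer: M M M M M H H M H M M M H M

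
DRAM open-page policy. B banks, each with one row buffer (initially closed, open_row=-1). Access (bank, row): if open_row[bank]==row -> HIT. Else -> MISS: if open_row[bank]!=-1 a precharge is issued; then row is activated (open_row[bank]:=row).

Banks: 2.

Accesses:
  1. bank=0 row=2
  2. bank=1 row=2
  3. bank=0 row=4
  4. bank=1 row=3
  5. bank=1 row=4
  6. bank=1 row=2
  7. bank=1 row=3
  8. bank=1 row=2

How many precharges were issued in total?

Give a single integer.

Acc 1: bank0 row2 -> MISS (open row2); precharges=0
Acc 2: bank1 row2 -> MISS (open row2); precharges=0
Acc 3: bank0 row4 -> MISS (open row4); precharges=1
Acc 4: bank1 row3 -> MISS (open row3); precharges=2
Acc 5: bank1 row4 -> MISS (open row4); precharges=3
Acc 6: bank1 row2 -> MISS (open row2); precharges=4
Acc 7: bank1 row3 -> MISS (open row3); precharges=5
Acc 8: bank1 row2 -> MISS (open row2); precharges=6

Answer: 6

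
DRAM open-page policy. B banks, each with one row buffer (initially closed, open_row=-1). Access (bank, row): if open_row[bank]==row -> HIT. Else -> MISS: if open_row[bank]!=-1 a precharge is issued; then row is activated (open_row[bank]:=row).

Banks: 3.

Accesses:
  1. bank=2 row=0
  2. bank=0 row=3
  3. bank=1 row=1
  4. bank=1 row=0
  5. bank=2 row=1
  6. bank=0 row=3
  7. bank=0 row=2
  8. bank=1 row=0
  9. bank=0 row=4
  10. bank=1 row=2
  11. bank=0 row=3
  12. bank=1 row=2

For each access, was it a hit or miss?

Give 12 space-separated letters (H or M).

Answer: M M M M M H M H M M M H

Derivation:
Acc 1: bank2 row0 -> MISS (open row0); precharges=0
Acc 2: bank0 row3 -> MISS (open row3); precharges=0
Acc 3: bank1 row1 -> MISS (open row1); precharges=0
Acc 4: bank1 row0 -> MISS (open row0); precharges=1
Acc 5: bank2 row1 -> MISS (open row1); precharges=2
Acc 6: bank0 row3 -> HIT
Acc 7: bank0 row2 -> MISS (open row2); precharges=3
Acc 8: bank1 row0 -> HIT
Acc 9: bank0 row4 -> MISS (open row4); precharges=4
Acc 10: bank1 row2 -> MISS (open row2); precharges=5
Acc 11: bank0 row3 -> MISS (open row3); precharges=6
Acc 12: bank1 row2 -> HIT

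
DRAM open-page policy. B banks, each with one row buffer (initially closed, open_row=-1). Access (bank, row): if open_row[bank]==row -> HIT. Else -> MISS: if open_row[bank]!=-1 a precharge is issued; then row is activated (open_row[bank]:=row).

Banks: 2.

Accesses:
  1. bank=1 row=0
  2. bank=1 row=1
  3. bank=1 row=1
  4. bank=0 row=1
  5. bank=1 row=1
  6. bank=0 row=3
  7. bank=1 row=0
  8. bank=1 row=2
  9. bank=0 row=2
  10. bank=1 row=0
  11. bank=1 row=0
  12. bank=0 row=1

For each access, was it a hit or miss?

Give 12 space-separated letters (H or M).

Acc 1: bank1 row0 -> MISS (open row0); precharges=0
Acc 2: bank1 row1 -> MISS (open row1); precharges=1
Acc 3: bank1 row1 -> HIT
Acc 4: bank0 row1 -> MISS (open row1); precharges=1
Acc 5: bank1 row1 -> HIT
Acc 6: bank0 row3 -> MISS (open row3); precharges=2
Acc 7: bank1 row0 -> MISS (open row0); precharges=3
Acc 8: bank1 row2 -> MISS (open row2); precharges=4
Acc 9: bank0 row2 -> MISS (open row2); precharges=5
Acc 10: bank1 row0 -> MISS (open row0); precharges=6
Acc 11: bank1 row0 -> HIT
Acc 12: bank0 row1 -> MISS (open row1); precharges=7

Answer: M M H M H M M M M M H M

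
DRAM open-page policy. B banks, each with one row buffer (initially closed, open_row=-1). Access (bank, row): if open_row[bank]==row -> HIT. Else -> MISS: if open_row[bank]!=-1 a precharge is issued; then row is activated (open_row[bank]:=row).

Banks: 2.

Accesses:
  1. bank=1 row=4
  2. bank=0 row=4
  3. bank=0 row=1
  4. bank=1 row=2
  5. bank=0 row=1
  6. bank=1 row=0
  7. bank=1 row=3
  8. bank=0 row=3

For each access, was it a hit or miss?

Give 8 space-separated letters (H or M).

Answer: M M M M H M M M

Derivation:
Acc 1: bank1 row4 -> MISS (open row4); precharges=0
Acc 2: bank0 row4 -> MISS (open row4); precharges=0
Acc 3: bank0 row1 -> MISS (open row1); precharges=1
Acc 4: bank1 row2 -> MISS (open row2); precharges=2
Acc 5: bank0 row1 -> HIT
Acc 6: bank1 row0 -> MISS (open row0); precharges=3
Acc 7: bank1 row3 -> MISS (open row3); precharges=4
Acc 8: bank0 row3 -> MISS (open row3); precharges=5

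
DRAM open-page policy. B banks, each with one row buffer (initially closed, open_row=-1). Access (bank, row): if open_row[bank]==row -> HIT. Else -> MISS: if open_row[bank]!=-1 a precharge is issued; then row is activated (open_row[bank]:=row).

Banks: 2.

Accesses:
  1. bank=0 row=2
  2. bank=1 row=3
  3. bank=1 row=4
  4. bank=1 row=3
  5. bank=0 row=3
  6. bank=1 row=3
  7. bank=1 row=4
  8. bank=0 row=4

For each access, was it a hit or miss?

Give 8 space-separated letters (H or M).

Acc 1: bank0 row2 -> MISS (open row2); precharges=0
Acc 2: bank1 row3 -> MISS (open row3); precharges=0
Acc 3: bank1 row4 -> MISS (open row4); precharges=1
Acc 4: bank1 row3 -> MISS (open row3); precharges=2
Acc 5: bank0 row3 -> MISS (open row3); precharges=3
Acc 6: bank1 row3 -> HIT
Acc 7: bank1 row4 -> MISS (open row4); precharges=4
Acc 8: bank0 row4 -> MISS (open row4); precharges=5

Answer: M M M M M H M M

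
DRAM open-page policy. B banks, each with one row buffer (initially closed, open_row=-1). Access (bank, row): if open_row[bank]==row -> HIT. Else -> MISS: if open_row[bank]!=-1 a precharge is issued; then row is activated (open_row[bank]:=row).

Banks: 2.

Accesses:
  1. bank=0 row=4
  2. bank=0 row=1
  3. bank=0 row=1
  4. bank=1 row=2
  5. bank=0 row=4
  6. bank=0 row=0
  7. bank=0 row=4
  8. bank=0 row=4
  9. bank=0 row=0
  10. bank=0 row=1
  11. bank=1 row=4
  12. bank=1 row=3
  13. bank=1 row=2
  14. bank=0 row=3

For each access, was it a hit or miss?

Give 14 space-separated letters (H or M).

Acc 1: bank0 row4 -> MISS (open row4); precharges=0
Acc 2: bank0 row1 -> MISS (open row1); precharges=1
Acc 3: bank0 row1 -> HIT
Acc 4: bank1 row2 -> MISS (open row2); precharges=1
Acc 5: bank0 row4 -> MISS (open row4); precharges=2
Acc 6: bank0 row0 -> MISS (open row0); precharges=3
Acc 7: bank0 row4 -> MISS (open row4); precharges=4
Acc 8: bank0 row4 -> HIT
Acc 9: bank0 row0 -> MISS (open row0); precharges=5
Acc 10: bank0 row1 -> MISS (open row1); precharges=6
Acc 11: bank1 row4 -> MISS (open row4); precharges=7
Acc 12: bank1 row3 -> MISS (open row3); precharges=8
Acc 13: bank1 row2 -> MISS (open row2); precharges=9
Acc 14: bank0 row3 -> MISS (open row3); precharges=10

Answer: M M H M M M M H M M M M M M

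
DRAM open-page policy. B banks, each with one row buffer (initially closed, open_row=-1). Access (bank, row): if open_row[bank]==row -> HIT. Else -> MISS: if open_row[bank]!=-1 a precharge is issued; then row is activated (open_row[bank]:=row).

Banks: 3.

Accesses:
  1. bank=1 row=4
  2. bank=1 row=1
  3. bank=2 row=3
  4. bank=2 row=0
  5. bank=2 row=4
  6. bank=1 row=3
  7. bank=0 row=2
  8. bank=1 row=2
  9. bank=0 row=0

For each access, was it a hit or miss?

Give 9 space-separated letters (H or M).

Acc 1: bank1 row4 -> MISS (open row4); precharges=0
Acc 2: bank1 row1 -> MISS (open row1); precharges=1
Acc 3: bank2 row3 -> MISS (open row3); precharges=1
Acc 4: bank2 row0 -> MISS (open row0); precharges=2
Acc 5: bank2 row4 -> MISS (open row4); precharges=3
Acc 6: bank1 row3 -> MISS (open row3); precharges=4
Acc 7: bank0 row2 -> MISS (open row2); precharges=4
Acc 8: bank1 row2 -> MISS (open row2); precharges=5
Acc 9: bank0 row0 -> MISS (open row0); precharges=6

Answer: M M M M M M M M M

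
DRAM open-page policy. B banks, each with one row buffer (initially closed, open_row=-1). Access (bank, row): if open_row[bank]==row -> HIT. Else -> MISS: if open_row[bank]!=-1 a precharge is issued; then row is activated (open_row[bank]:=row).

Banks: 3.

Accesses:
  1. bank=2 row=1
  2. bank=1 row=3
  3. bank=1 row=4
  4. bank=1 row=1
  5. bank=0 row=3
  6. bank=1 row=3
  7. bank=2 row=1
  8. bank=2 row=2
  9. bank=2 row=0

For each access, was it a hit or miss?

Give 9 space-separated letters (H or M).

Acc 1: bank2 row1 -> MISS (open row1); precharges=0
Acc 2: bank1 row3 -> MISS (open row3); precharges=0
Acc 3: bank1 row4 -> MISS (open row4); precharges=1
Acc 4: bank1 row1 -> MISS (open row1); precharges=2
Acc 5: bank0 row3 -> MISS (open row3); precharges=2
Acc 6: bank1 row3 -> MISS (open row3); precharges=3
Acc 7: bank2 row1 -> HIT
Acc 8: bank2 row2 -> MISS (open row2); precharges=4
Acc 9: bank2 row0 -> MISS (open row0); precharges=5

Answer: M M M M M M H M M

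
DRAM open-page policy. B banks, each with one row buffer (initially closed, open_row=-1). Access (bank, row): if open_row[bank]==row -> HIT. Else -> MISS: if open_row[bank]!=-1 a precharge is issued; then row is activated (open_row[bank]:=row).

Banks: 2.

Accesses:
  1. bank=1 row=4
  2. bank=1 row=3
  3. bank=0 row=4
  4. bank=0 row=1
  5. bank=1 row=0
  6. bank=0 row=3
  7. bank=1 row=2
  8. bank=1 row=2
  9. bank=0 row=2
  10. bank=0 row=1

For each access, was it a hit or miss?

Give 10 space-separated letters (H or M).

Answer: M M M M M M M H M M

Derivation:
Acc 1: bank1 row4 -> MISS (open row4); precharges=0
Acc 2: bank1 row3 -> MISS (open row3); precharges=1
Acc 3: bank0 row4 -> MISS (open row4); precharges=1
Acc 4: bank0 row1 -> MISS (open row1); precharges=2
Acc 5: bank1 row0 -> MISS (open row0); precharges=3
Acc 6: bank0 row3 -> MISS (open row3); precharges=4
Acc 7: bank1 row2 -> MISS (open row2); precharges=5
Acc 8: bank1 row2 -> HIT
Acc 9: bank0 row2 -> MISS (open row2); precharges=6
Acc 10: bank0 row1 -> MISS (open row1); precharges=7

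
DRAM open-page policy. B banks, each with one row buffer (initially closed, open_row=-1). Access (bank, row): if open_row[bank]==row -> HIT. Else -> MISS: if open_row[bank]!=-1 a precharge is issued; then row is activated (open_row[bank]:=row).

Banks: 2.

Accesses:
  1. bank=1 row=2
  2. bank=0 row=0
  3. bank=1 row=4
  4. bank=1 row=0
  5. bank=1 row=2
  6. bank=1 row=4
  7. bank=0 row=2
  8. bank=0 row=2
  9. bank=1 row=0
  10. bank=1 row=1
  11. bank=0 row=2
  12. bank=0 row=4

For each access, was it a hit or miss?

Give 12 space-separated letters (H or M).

Acc 1: bank1 row2 -> MISS (open row2); precharges=0
Acc 2: bank0 row0 -> MISS (open row0); precharges=0
Acc 3: bank1 row4 -> MISS (open row4); precharges=1
Acc 4: bank1 row0 -> MISS (open row0); precharges=2
Acc 5: bank1 row2 -> MISS (open row2); precharges=3
Acc 6: bank1 row4 -> MISS (open row4); precharges=4
Acc 7: bank0 row2 -> MISS (open row2); precharges=5
Acc 8: bank0 row2 -> HIT
Acc 9: bank1 row0 -> MISS (open row0); precharges=6
Acc 10: bank1 row1 -> MISS (open row1); precharges=7
Acc 11: bank0 row2 -> HIT
Acc 12: bank0 row4 -> MISS (open row4); precharges=8

Answer: M M M M M M M H M M H M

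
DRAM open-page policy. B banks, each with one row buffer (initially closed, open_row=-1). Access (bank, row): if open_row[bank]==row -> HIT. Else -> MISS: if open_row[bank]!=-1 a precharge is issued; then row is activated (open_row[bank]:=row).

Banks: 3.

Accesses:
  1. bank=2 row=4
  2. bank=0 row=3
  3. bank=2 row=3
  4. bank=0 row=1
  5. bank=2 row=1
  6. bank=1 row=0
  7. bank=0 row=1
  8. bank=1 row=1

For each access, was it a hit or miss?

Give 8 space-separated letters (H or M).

Acc 1: bank2 row4 -> MISS (open row4); precharges=0
Acc 2: bank0 row3 -> MISS (open row3); precharges=0
Acc 3: bank2 row3 -> MISS (open row3); precharges=1
Acc 4: bank0 row1 -> MISS (open row1); precharges=2
Acc 5: bank2 row1 -> MISS (open row1); precharges=3
Acc 6: bank1 row0 -> MISS (open row0); precharges=3
Acc 7: bank0 row1 -> HIT
Acc 8: bank1 row1 -> MISS (open row1); precharges=4

Answer: M M M M M M H M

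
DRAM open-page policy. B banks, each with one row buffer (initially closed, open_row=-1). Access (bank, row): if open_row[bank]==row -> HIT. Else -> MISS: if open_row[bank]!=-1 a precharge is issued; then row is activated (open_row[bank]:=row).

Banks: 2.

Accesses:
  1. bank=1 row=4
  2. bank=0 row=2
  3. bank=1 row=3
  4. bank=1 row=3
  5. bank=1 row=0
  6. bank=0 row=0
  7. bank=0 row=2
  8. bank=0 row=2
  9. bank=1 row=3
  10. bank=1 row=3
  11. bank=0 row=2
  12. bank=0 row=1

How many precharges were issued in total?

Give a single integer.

Answer: 6

Derivation:
Acc 1: bank1 row4 -> MISS (open row4); precharges=0
Acc 2: bank0 row2 -> MISS (open row2); precharges=0
Acc 3: bank1 row3 -> MISS (open row3); precharges=1
Acc 4: bank1 row3 -> HIT
Acc 5: bank1 row0 -> MISS (open row0); precharges=2
Acc 6: bank0 row0 -> MISS (open row0); precharges=3
Acc 7: bank0 row2 -> MISS (open row2); precharges=4
Acc 8: bank0 row2 -> HIT
Acc 9: bank1 row3 -> MISS (open row3); precharges=5
Acc 10: bank1 row3 -> HIT
Acc 11: bank0 row2 -> HIT
Acc 12: bank0 row1 -> MISS (open row1); precharges=6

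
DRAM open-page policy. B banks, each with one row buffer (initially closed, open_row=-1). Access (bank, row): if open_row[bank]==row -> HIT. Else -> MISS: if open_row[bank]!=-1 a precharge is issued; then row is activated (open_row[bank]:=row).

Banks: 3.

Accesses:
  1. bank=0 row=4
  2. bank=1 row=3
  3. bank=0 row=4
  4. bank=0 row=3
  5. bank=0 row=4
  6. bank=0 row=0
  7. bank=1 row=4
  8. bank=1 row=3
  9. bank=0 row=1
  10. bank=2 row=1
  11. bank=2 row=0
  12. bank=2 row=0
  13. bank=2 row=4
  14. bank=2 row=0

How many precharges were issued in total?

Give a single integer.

Answer: 9

Derivation:
Acc 1: bank0 row4 -> MISS (open row4); precharges=0
Acc 2: bank1 row3 -> MISS (open row3); precharges=0
Acc 3: bank0 row4 -> HIT
Acc 4: bank0 row3 -> MISS (open row3); precharges=1
Acc 5: bank0 row4 -> MISS (open row4); precharges=2
Acc 6: bank0 row0 -> MISS (open row0); precharges=3
Acc 7: bank1 row4 -> MISS (open row4); precharges=4
Acc 8: bank1 row3 -> MISS (open row3); precharges=5
Acc 9: bank0 row1 -> MISS (open row1); precharges=6
Acc 10: bank2 row1 -> MISS (open row1); precharges=6
Acc 11: bank2 row0 -> MISS (open row0); precharges=7
Acc 12: bank2 row0 -> HIT
Acc 13: bank2 row4 -> MISS (open row4); precharges=8
Acc 14: bank2 row0 -> MISS (open row0); precharges=9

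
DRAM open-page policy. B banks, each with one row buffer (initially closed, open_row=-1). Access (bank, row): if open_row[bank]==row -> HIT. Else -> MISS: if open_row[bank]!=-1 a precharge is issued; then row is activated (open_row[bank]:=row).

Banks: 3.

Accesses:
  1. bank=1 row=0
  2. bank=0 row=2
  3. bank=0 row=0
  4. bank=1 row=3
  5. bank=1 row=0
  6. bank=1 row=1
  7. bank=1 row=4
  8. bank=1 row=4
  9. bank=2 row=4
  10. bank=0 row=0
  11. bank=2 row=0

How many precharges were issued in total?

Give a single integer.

Acc 1: bank1 row0 -> MISS (open row0); precharges=0
Acc 2: bank0 row2 -> MISS (open row2); precharges=0
Acc 3: bank0 row0 -> MISS (open row0); precharges=1
Acc 4: bank1 row3 -> MISS (open row3); precharges=2
Acc 5: bank1 row0 -> MISS (open row0); precharges=3
Acc 6: bank1 row1 -> MISS (open row1); precharges=4
Acc 7: bank1 row4 -> MISS (open row4); precharges=5
Acc 8: bank1 row4 -> HIT
Acc 9: bank2 row4 -> MISS (open row4); precharges=5
Acc 10: bank0 row0 -> HIT
Acc 11: bank2 row0 -> MISS (open row0); precharges=6

Answer: 6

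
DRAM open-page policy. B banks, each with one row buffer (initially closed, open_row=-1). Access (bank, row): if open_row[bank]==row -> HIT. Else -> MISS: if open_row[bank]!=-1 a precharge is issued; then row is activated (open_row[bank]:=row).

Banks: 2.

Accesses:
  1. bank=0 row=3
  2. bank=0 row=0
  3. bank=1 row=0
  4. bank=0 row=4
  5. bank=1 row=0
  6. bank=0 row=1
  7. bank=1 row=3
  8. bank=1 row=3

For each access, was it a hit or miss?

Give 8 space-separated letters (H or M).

Answer: M M M M H M M H

Derivation:
Acc 1: bank0 row3 -> MISS (open row3); precharges=0
Acc 2: bank0 row0 -> MISS (open row0); precharges=1
Acc 3: bank1 row0 -> MISS (open row0); precharges=1
Acc 4: bank0 row4 -> MISS (open row4); precharges=2
Acc 5: bank1 row0 -> HIT
Acc 6: bank0 row1 -> MISS (open row1); precharges=3
Acc 7: bank1 row3 -> MISS (open row3); precharges=4
Acc 8: bank1 row3 -> HIT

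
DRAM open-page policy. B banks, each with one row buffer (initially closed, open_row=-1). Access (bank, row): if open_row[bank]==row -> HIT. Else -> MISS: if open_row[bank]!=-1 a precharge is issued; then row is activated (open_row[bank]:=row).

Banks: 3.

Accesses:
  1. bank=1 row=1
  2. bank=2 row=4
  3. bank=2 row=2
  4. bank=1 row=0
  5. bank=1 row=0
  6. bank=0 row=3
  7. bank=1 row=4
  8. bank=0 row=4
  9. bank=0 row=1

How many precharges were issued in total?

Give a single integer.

Acc 1: bank1 row1 -> MISS (open row1); precharges=0
Acc 2: bank2 row4 -> MISS (open row4); precharges=0
Acc 3: bank2 row2 -> MISS (open row2); precharges=1
Acc 4: bank1 row0 -> MISS (open row0); precharges=2
Acc 5: bank1 row0 -> HIT
Acc 6: bank0 row3 -> MISS (open row3); precharges=2
Acc 7: bank1 row4 -> MISS (open row4); precharges=3
Acc 8: bank0 row4 -> MISS (open row4); precharges=4
Acc 9: bank0 row1 -> MISS (open row1); precharges=5

Answer: 5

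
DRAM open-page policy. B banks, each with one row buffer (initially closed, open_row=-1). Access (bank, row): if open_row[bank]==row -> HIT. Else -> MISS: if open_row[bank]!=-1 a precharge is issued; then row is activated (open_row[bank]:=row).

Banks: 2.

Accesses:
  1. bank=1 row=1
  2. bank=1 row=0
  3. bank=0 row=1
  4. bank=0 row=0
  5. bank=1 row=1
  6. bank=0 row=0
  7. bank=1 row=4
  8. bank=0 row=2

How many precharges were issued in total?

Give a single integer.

Answer: 5

Derivation:
Acc 1: bank1 row1 -> MISS (open row1); precharges=0
Acc 2: bank1 row0 -> MISS (open row0); precharges=1
Acc 3: bank0 row1 -> MISS (open row1); precharges=1
Acc 4: bank0 row0 -> MISS (open row0); precharges=2
Acc 5: bank1 row1 -> MISS (open row1); precharges=3
Acc 6: bank0 row0 -> HIT
Acc 7: bank1 row4 -> MISS (open row4); precharges=4
Acc 8: bank0 row2 -> MISS (open row2); precharges=5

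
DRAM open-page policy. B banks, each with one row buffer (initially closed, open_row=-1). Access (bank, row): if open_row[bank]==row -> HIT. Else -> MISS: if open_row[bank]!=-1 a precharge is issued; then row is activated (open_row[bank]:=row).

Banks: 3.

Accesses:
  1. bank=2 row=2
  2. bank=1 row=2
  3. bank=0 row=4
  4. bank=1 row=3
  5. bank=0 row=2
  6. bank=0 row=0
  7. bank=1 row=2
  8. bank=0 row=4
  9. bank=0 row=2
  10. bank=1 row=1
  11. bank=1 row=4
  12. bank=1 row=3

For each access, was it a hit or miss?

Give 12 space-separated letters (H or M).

Answer: M M M M M M M M M M M M

Derivation:
Acc 1: bank2 row2 -> MISS (open row2); precharges=0
Acc 2: bank1 row2 -> MISS (open row2); precharges=0
Acc 3: bank0 row4 -> MISS (open row4); precharges=0
Acc 4: bank1 row3 -> MISS (open row3); precharges=1
Acc 5: bank0 row2 -> MISS (open row2); precharges=2
Acc 6: bank0 row0 -> MISS (open row0); precharges=3
Acc 7: bank1 row2 -> MISS (open row2); precharges=4
Acc 8: bank0 row4 -> MISS (open row4); precharges=5
Acc 9: bank0 row2 -> MISS (open row2); precharges=6
Acc 10: bank1 row1 -> MISS (open row1); precharges=7
Acc 11: bank1 row4 -> MISS (open row4); precharges=8
Acc 12: bank1 row3 -> MISS (open row3); precharges=9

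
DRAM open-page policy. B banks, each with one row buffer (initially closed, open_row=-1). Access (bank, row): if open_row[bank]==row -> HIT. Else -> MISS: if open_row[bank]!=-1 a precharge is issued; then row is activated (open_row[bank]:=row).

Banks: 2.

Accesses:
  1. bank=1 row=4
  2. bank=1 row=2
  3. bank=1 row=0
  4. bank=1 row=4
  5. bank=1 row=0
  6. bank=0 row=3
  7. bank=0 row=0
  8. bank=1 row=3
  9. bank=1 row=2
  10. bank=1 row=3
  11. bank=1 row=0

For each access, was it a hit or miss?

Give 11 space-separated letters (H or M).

Acc 1: bank1 row4 -> MISS (open row4); precharges=0
Acc 2: bank1 row2 -> MISS (open row2); precharges=1
Acc 3: bank1 row0 -> MISS (open row0); precharges=2
Acc 4: bank1 row4 -> MISS (open row4); precharges=3
Acc 5: bank1 row0 -> MISS (open row0); precharges=4
Acc 6: bank0 row3 -> MISS (open row3); precharges=4
Acc 7: bank0 row0 -> MISS (open row0); precharges=5
Acc 8: bank1 row3 -> MISS (open row3); precharges=6
Acc 9: bank1 row2 -> MISS (open row2); precharges=7
Acc 10: bank1 row3 -> MISS (open row3); precharges=8
Acc 11: bank1 row0 -> MISS (open row0); precharges=9

Answer: M M M M M M M M M M M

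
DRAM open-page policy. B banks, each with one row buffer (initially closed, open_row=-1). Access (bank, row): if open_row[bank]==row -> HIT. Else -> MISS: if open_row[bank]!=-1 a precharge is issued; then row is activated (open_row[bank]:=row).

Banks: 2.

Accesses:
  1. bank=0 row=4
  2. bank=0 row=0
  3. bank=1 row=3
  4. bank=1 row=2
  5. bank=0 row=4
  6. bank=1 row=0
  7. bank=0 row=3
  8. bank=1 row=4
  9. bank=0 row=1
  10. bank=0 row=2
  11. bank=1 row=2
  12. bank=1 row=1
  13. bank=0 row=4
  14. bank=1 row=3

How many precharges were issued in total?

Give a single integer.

Acc 1: bank0 row4 -> MISS (open row4); precharges=0
Acc 2: bank0 row0 -> MISS (open row0); precharges=1
Acc 3: bank1 row3 -> MISS (open row3); precharges=1
Acc 4: bank1 row2 -> MISS (open row2); precharges=2
Acc 5: bank0 row4 -> MISS (open row4); precharges=3
Acc 6: bank1 row0 -> MISS (open row0); precharges=4
Acc 7: bank0 row3 -> MISS (open row3); precharges=5
Acc 8: bank1 row4 -> MISS (open row4); precharges=6
Acc 9: bank0 row1 -> MISS (open row1); precharges=7
Acc 10: bank0 row2 -> MISS (open row2); precharges=8
Acc 11: bank1 row2 -> MISS (open row2); precharges=9
Acc 12: bank1 row1 -> MISS (open row1); precharges=10
Acc 13: bank0 row4 -> MISS (open row4); precharges=11
Acc 14: bank1 row3 -> MISS (open row3); precharges=12

Answer: 12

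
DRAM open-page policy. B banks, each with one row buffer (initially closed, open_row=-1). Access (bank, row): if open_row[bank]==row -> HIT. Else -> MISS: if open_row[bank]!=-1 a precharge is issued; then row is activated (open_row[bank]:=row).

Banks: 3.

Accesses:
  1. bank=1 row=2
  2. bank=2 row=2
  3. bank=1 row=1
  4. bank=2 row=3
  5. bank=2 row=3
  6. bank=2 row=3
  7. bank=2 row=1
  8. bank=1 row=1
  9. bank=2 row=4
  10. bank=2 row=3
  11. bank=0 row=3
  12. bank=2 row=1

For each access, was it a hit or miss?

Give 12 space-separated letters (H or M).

Acc 1: bank1 row2 -> MISS (open row2); precharges=0
Acc 2: bank2 row2 -> MISS (open row2); precharges=0
Acc 3: bank1 row1 -> MISS (open row1); precharges=1
Acc 4: bank2 row3 -> MISS (open row3); precharges=2
Acc 5: bank2 row3 -> HIT
Acc 6: bank2 row3 -> HIT
Acc 7: bank2 row1 -> MISS (open row1); precharges=3
Acc 8: bank1 row1 -> HIT
Acc 9: bank2 row4 -> MISS (open row4); precharges=4
Acc 10: bank2 row3 -> MISS (open row3); precharges=5
Acc 11: bank0 row3 -> MISS (open row3); precharges=5
Acc 12: bank2 row1 -> MISS (open row1); precharges=6

Answer: M M M M H H M H M M M M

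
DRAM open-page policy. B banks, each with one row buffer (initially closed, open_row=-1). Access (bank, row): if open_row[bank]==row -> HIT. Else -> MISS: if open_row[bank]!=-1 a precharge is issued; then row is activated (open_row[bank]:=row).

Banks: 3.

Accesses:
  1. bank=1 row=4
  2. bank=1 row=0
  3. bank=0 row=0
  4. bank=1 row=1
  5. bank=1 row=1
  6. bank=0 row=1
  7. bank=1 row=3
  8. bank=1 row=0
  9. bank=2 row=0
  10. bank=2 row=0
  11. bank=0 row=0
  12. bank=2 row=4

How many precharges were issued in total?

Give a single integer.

Acc 1: bank1 row4 -> MISS (open row4); precharges=0
Acc 2: bank1 row0 -> MISS (open row0); precharges=1
Acc 3: bank0 row0 -> MISS (open row0); precharges=1
Acc 4: bank1 row1 -> MISS (open row1); precharges=2
Acc 5: bank1 row1 -> HIT
Acc 6: bank0 row1 -> MISS (open row1); precharges=3
Acc 7: bank1 row3 -> MISS (open row3); precharges=4
Acc 8: bank1 row0 -> MISS (open row0); precharges=5
Acc 9: bank2 row0 -> MISS (open row0); precharges=5
Acc 10: bank2 row0 -> HIT
Acc 11: bank0 row0 -> MISS (open row0); precharges=6
Acc 12: bank2 row4 -> MISS (open row4); precharges=7

Answer: 7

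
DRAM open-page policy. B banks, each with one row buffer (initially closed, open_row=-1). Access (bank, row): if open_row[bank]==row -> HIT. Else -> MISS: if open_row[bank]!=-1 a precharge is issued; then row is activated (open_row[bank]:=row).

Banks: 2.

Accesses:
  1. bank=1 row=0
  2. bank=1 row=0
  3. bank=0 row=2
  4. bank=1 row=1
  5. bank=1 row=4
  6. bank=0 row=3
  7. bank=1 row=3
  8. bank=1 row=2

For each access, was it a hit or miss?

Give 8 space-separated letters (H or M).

Answer: M H M M M M M M

Derivation:
Acc 1: bank1 row0 -> MISS (open row0); precharges=0
Acc 2: bank1 row0 -> HIT
Acc 3: bank0 row2 -> MISS (open row2); precharges=0
Acc 4: bank1 row1 -> MISS (open row1); precharges=1
Acc 5: bank1 row4 -> MISS (open row4); precharges=2
Acc 6: bank0 row3 -> MISS (open row3); precharges=3
Acc 7: bank1 row3 -> MISS (open row3); precharges=4
Acc 8: bank1 row2 -> MISS (open row2); precharges=5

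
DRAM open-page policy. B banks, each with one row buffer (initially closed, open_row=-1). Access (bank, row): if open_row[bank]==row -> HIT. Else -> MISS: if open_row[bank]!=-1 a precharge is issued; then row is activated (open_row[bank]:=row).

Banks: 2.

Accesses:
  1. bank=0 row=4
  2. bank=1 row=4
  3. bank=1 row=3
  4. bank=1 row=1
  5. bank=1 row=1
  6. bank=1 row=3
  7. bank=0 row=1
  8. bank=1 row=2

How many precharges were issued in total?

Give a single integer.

Acc 1: bank0 row4 -> MISS (open row4); precharges=0
Acc 2: bank1 row4 -> MISS (open row4); precharges=0
Acc 3: bank1 row3 -> MISS (open row3); precharges=1
Acc 4: bank1 row1 -> MISS (open row1); precharges=2
Acc 5: bank1 row1 -> HIT
Acc 6: bank1 row3 -> MISS (open row3); precharges=3
Acc 7: bank0 row1 -> MISS (open row1); precharges=4
Acc 8: bank1 row2 -> MISS (open row2); precharges=5

Answer: 5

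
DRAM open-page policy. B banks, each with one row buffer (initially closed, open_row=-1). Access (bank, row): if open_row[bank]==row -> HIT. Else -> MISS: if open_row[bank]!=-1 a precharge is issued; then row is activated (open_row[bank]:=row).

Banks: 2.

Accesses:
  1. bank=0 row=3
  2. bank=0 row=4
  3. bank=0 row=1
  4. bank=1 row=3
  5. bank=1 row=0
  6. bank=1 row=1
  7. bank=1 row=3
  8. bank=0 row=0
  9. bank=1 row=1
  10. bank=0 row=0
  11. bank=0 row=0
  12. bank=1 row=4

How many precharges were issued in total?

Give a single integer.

Answer: 8

Derivation:
Acc 1: bank0 row3 -> MISS (open row3); precharges=0
Acc 2: bank0 row4 -> MISS (open row4); precharges=1
Acc 3: bank0 row1 -> MISS (open row1); precharges=2
Acc 4: bank1 row3 -> MISS (open row3); precharges=2
Acc 5: bank1 row0 -> MISS (open row0); precharges=3
Acc 6: bank1 row1 -> MISS (open row1); precharges=4
Acc 7: bank1 row3 -> MISS (open row3); precharges=5
Acc 8: bank0 row0 -> MISS (open row0); precharges=6
Acc 9: bank1 row1 -> MISS (open row1); precharges=7
Acc 10: bank0 row0 -> HIT
Acc 11: bank0 row0 -> HIT
Acc 12: bank1 row4 -> MISS (open row4); precharges=8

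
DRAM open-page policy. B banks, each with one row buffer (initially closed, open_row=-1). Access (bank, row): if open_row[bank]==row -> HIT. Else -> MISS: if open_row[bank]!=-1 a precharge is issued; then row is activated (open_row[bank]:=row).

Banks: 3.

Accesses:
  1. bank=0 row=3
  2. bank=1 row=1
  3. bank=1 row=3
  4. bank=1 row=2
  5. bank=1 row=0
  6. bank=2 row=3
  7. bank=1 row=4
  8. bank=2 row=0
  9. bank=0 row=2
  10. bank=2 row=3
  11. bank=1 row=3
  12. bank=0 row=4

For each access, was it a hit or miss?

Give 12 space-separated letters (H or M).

Answer: M M M M M M M M M M M M

Derivation:
Acc 1: bank0 row3 -> MISS (open row3); precharges=0
Acc 2: bank1 row1 -> MISS (open row1); precharges=0
Acc 3: bank1 row3 -> MISS (open row3); precharges=1
Acc 4: bank1 row2 -> MISS (open row2); precharges=2
Acc 5: bank1 row0 -> MISS (open row0); precharges=3
Acc 6: bank2 row3 -> MISS (open row3); precharges=3
Acc 7: bank1 row4 -> MISS (open row4); precharges=4
Acc 8: bank2 row0 -> MISS (open row0); precharges=5
Acc 9: bank0 row2 -> MISS (open row2); precharges=6
Acc 10: bank2 row3 -> MISS (open row3); precharges=7
Acc 11: bank1 row3 -> MISS (open row3); precharges=8
Acc 12: bank0 row4 -> MISS (open row4); precharges=9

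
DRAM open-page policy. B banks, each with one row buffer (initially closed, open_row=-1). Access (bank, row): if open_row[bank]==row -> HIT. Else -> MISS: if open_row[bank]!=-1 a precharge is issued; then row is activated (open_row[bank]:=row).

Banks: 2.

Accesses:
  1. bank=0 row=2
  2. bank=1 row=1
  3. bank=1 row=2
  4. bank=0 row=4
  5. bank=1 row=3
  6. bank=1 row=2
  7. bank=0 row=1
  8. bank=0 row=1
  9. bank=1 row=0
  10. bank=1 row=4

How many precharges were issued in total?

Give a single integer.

Answer: 7

Derivation:
Acc 1: bank0 row2 -> MISS (open row2); precharges=0
Acc 2: bank1 row1 -> MISS (open row1); precharges=0
Acc 3: bank1 row2 -> MISS (open row2); precharges=1
Acc 4: bank0 row4 -> MISS (open row4); precharges=2
Acc 5: bank1 row3 -> MISS (open row3); precharges=3
Acc 6: bank1 row2 -> MISS (open row2); precharges=4
Acc 7: bank0 row1 -> MISS (open row1); precharges=5
Acc 8: bank0 row1 -> HIT
Acc 9: bank1 row0 -> MISS (open row0); precharges=6
Acc 10: bank1 row4 -> MISS (open row4); precharges=7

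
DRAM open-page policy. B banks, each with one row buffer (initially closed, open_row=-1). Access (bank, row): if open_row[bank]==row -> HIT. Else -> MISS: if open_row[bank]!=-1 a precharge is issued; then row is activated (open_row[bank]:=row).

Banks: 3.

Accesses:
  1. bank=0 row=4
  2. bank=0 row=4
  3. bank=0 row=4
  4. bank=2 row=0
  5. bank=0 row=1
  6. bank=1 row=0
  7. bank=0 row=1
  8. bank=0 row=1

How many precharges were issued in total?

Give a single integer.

Acc 1: bank0 row4 -> MISS (open row4); precharges=0
Acc 2: bank0 row4 -> HIT
Acc 3: bank0 row4 -> HIT
Acc 4: bank2 row0 -> MISS (open row0); precharges=0
Acc 5: bank0 row1 -> MISS (open row1); precharges=1
Acc 6: bank1 row0 -> MISS (open row0); precharges=1
Acc 7: bank0 row1 -> HIT
Acc 8: bank0 row1 -> HIT

Answer: 1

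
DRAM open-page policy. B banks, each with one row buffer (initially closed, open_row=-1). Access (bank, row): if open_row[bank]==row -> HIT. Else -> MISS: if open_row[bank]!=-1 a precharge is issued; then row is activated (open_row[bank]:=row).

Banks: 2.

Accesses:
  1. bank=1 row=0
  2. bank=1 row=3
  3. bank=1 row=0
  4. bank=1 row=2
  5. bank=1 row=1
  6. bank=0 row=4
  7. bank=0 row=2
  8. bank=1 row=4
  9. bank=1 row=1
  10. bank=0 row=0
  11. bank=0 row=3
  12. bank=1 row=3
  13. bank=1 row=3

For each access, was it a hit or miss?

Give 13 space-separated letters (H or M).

Acc 1: bank1 row0 -> MISS (open row0); precharges=0
Acc 2: bank1 row3 -> MISS (open row3); precharges=1
Acc 3: bank1 row0 -> MISS (open row0); precharges=2
Acc 4: bank1 row2 -> MISS (open row2); precharges=3
Acc 5: bank1 row1 -> MISS (open row1); precharges=4
Acc 6: bank0 row4 -> MISS (open row4); precharges=4
Acc 7: bank0 row2 -> MISS (open row2); precharges=5
Acc 8: bank1 row4 -> MISS (open row4); precharges=6
Acc 9: bank1 row1 -> MISS (open row1); precharges=7
Acc 10: bank0 row0 -> MISS (open row0); precharges=8
Acc 11: bank0 row3 -> MISS (open row3); precharges=9
Acc 12: bank1 row3 -> MISS (open row3); precharges=10
Acc 13: bank1 row3 -> HIT

Answer: M M M M M M M M M M M M H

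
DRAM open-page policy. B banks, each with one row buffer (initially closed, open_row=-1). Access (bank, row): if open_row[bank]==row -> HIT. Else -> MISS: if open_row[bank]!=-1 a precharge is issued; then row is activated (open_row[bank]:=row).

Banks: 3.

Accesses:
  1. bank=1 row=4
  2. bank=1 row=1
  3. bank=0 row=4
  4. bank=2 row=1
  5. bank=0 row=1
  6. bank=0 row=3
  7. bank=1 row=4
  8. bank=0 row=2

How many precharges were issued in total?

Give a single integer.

Answer: 5

Derivation:
Acc 1: bank1 row4 -> MISS (open row4); precharges=0
Acc 2: bank1 row1 -> MISS (open row1); precharges=1
Acc 3: bank0 row4 -> MISS (open row4); precharges=1
Acc 4: bank2 row1 -> MISS (open row1); precharges=1
Acc 5: bank0 row1 -> MISS (open row1); precharges=2
Acc 6: bank0 row3 -> MISS (open row3); precharges=3
Acc 7: bank1 row4 -> MISS (open row4); precharges=4
Acc 8: bank0 row2 -> MISS (open row2); precharges=5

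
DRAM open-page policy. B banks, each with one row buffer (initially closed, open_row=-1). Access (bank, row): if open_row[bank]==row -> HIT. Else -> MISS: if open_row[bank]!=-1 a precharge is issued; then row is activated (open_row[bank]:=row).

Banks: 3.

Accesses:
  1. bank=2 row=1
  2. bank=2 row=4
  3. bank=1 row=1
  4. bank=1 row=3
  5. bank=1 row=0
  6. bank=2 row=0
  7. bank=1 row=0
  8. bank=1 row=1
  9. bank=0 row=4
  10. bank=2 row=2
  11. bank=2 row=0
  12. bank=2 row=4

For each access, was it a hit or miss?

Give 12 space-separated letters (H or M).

Acc 1: bank2 row1 -> MISS (open row1); precharges=0
Acc 2: bank2 row4 -> MISS (open row4); precharges=1
Acc 3: bank1 row1 -> MISS (open row1); precharges=1
Acc 4: bank1 row3 -> MISS (open row3); precharges=2
Acc 5: bank1 row0 -> MISS (open row0); precharges=3
Acc 6: bank2 row0 -> MISS (open row0); precharges=4
Acc 7: bank1 row0 -> HIT
Acc 8: bank1 row1 -> MISS (open row1); precharges=5
Acc 9: bank0 row4 -> MISS (open row4); precharges=5
Acc 10: bank2 row2 -> MISS (open row2); precharges=6
Acc 11: bank2 row0 -> MISS (open row0); precharges=7
Acc 12: bank2 row4 -> MISS (open row4); precharges=8

Answer: M M M M M M H M M M M M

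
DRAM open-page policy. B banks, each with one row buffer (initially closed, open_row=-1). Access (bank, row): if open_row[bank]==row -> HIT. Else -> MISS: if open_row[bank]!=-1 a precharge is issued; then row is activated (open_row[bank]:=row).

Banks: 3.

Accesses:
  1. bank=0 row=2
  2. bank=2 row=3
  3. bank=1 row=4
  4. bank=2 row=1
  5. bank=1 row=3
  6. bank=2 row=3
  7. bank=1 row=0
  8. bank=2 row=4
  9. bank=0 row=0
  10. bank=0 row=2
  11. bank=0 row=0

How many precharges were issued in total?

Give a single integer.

Acc 1: bank0 row2 -> MISS (open row2); precharges=0
Acc 2: bank2 row3 -> MISS (open row3); precharges=0
Acc 3: bank1 row4 -> MISS (open row4); precharges=0
Acc 4: bank2 row1 -> MISS (open row1); precharges=1
Acc 5: bank1 row3 -> MISS (open row3); precharges=2
Acc 6: bank2 row3 -> MISS (open row3); precharges=3
Acc 7: bank1 row0 -> MISS (open row0); precharges=4
Acc 8: bank2 row4 -> MISS (open row4); precharges=5
Acc 9: bank0 row0 -> MISS (open row0); precharges=6
Acc 10: bank0 row2 -> MISS (open row2); precharges=7
Acc 11: bank0 row0 -> MISS (open row0); precharges=8

Answer: 8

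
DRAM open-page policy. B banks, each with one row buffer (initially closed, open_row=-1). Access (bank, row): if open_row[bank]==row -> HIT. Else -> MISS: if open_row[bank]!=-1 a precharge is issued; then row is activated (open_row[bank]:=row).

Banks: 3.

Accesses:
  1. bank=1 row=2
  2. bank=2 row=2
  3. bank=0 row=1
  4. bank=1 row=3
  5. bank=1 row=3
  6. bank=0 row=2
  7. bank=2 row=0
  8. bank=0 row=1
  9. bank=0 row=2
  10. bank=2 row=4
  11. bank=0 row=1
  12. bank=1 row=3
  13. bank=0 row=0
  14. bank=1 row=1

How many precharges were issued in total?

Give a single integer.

Answer: 9

Derivation:
Acc 1: bank1 row2 -> MISS (open row2); precharges=0
Acc 2: bank2 row2 -> MISS (open row2); precharges=0
Acc 3: bank0 row1 -> MISS (open row1); precharges=0
Acc 4: bank1 row3 -> MISS (open row3); precharges=1
Acc 5: bank1 row3 -> HIT
Acc 6: bank0 row2 -> MISS (open row2); precharges=2
Acc 7: bank2 row0 -> MISS (open row0); precharges=3
Acc 8: bank0 row1 -> MISS (open row1); precharges=4
Acc 9: bank0 row2 -> MISS (open row2); precharges=5
Acc 10: bank2 row4 -> MISS (open row4); precharges=6
Acc 11: bank0 row1 -> MISS (open row1); precharges=7
Acc 12: bank1 row3 -> HIT
Acc 13: bank0 row0 -> MISS (open row0); precharges=8
Acc 14: bank1 row1 -> MISS (open row1); precharges=9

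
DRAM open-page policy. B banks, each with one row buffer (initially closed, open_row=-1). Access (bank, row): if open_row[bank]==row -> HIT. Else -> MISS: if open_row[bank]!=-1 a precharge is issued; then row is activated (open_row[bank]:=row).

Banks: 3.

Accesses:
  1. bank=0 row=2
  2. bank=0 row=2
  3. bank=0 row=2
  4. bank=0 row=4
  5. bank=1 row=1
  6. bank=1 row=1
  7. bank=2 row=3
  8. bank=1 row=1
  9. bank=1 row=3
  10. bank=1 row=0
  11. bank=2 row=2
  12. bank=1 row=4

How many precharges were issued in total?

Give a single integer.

Answer: 5

Derivation:
Acc 1: bank0 row2 -> MISS (open row2); precharges=0
Acc 2: bank0 row2 -> HIT
Acc 3: bank0 row2 -> HIT
Acc 4: bank0 row4 -> MISS (open row4); precharges=1
Acc 5: bank1 row1 -> MISS (open row1); precharges=1
Acc 6: bank1 row1 -> HIT
Acc 7: bank2 row3 -> MISS (open row3); precharges=1
Acc 8: bank1 row1 -> HIT
Acc 9: bank1 row3 -> MISS (open row3); precharges=2
Acc 10: bank1 row0 -> MISS (open row0); precharges=3
Acc 11: bank2 row2 -> MISS (open row2); precharges=4
Acc 12: bank1 row4 -> MISS (open row4); precharges=5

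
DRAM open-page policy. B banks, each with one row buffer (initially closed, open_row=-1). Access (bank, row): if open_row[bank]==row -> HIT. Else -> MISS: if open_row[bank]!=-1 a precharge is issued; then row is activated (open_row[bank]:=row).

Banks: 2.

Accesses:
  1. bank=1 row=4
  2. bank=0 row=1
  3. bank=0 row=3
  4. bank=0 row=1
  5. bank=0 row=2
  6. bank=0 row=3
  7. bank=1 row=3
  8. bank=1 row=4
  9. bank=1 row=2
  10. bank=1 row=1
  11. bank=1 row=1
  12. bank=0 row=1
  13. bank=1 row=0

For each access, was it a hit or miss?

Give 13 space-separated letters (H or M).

Answer: M M M M M M M M M M H M M

Derivation:
Acc 1: bank1 row4 -> MISS (open row4); precharges=0
Acc 2: bank0 row1 -> MISS (open row1); precharges=0
Acc 3: bank0 row3 -> MISS (open row3); precharges=1
Acc 4: bank0 row1 -> MISS (open row1); precharges=2
Acc 5: bank0 row2 -> MISS (open row2); precharges=3
Acc 6: bank0 row3 -> MISS (open row3); precharges=4
Acc 7: bank1 row3 -> MISS (open row3); precharges=5
Acc 8: bank1 row4 -> MISS (open row4); precharges=6
Acc 9: bank1 row2 -> MISS (open row2); precharges=7
Acc 10: bank1 row1 -> MISS (open row1); precharges=8
Acc 11: bank1 row1 -> HIT
Acc 12: bank0 row1 -> MISS (open row1); precharges=9
Acc 13: bank1 row0 -> MISS (open row0); precharges=10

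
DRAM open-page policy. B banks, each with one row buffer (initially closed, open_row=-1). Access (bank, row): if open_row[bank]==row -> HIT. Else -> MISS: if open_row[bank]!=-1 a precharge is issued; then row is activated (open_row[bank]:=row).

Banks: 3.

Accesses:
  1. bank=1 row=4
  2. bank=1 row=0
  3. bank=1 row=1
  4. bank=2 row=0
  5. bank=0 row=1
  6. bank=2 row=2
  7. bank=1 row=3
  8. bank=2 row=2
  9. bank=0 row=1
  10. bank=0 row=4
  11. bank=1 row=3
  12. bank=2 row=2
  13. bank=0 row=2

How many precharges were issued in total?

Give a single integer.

Acc 1: bank1 row4 -> MISS (open row4); precharges=0
Acc 2: bank1 row0 -> MISS (open row0); precharges=1
Acc 3: bank1 row1 -> MISS (open row1); precharges=2
Acc 4: bank2 row0 -> MISS (open row0); precharges=2
Acc 5: bank0 row1 -> MISS (open row1); precharges=2
Acc 6: bank2 row2 -> MISS (open row2); precharges=3
Acc 7: bank1 row3 -> MISS (open row3); precharges=4
Acc 8: bank2 row2 -> HIT
Acc 9: bank0 row1 -> HIT
Acc 10: bank0 row4 -> MISS (open row4); precharges=5
Acc 11: bank1 row3 -> HIT
Acc 12: bank2 row2 -> HIT
Acc 13: bank0 row2 -> MISS (open row2); precharges=6

Answer: 6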